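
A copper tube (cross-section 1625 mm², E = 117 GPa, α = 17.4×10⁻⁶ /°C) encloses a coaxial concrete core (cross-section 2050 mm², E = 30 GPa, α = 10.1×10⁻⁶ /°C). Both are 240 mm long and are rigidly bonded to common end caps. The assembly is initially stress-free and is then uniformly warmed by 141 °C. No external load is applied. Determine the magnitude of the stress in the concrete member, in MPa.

The copper has the larger α, so on heating it would change length more than the concrete if both were free. The rigid plates force a common final length, so the copper is put into compression and the concrete into tension, with equal and opposite forces P (no external load).
Compatibility of the two members (thermal + elastic change equal): (α₁ − α₂)ΔT = P·[1/(A₁E₁) + 1/(A₂E₂)].
|α₁ − α₂|·ΔT = 7.3×10⁻⁶ × 141 = 0.001029.
1/(A₁E₁) + 1/(A₂E₂) = 1/(1625×117×10³) + 1/(2050×30×10³) = 2.152×10⁻⁸ N⁻¹.
P = 0.001029 / 2.152×10⁻⁸ = 47830 N = 47.83 kN.
σ_{concrete} = P/A₂ = 47830/2050 = 23.33 MPa, tensile.

σ ≈ 23.3 MPa (tensile)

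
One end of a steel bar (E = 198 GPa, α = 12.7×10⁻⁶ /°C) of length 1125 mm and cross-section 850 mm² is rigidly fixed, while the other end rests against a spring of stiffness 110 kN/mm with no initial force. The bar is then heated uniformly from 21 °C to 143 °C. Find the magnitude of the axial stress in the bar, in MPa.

σ ≈ 130 MPa (compressive)

Free thermal expansion: δ_free = αΔT L = 12.7×10⁻⁶ × 122 × 1125 = 1.743 mm.
Let P be the compressive force at the spring. The bar shortens elastically by PL/(AE) and the spring compresses by P/k; together these equal δ_free.
So P = δ_free / [L/(AE) + 1/k] = 1.743 / [ 1125/(850×198×10³) + 1/(110×10³) ].
P = 1.743 / 1.578×10⁻⁵ = 110500 N.
σ = P/A = 110500/850 = 130 MPa.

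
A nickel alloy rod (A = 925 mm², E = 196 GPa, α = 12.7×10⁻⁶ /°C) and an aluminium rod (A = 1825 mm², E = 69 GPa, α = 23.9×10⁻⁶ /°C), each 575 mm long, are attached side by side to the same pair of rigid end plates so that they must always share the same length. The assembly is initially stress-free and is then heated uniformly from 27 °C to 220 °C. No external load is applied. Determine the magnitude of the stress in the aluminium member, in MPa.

Equilibrium of a rigid end plate with no external load gives equal and opposite internal forces ±P in the two members. Since α_{aluminium} > α_{nickel alloy}, heating drives the aluminium into compression and the nickel alloy into tension.
Setting the final lengths equal and cancelling L: (α₁ − α₂)ΔT = P/(A₁E₁) + P/(A₂E₂).
|α₁ − α₂|·ΔT = 11.2×10⁻⁶ × 193 = 0.002162.
1/(A₁E₁) + 1/(A₂E₂) = 1/(925×196×10³) + 1/(1825×69×10³) = 1.346×10⁻⁸ N⁻¹.
So P = 0.002162 / 1.346×10⁻⁸ = 160.6 kN.
σ_{aluminium} = P/A₂ = 160600/1825 = 88.02 MPa, compressive.

σ ≈ 88 MPa (compressive)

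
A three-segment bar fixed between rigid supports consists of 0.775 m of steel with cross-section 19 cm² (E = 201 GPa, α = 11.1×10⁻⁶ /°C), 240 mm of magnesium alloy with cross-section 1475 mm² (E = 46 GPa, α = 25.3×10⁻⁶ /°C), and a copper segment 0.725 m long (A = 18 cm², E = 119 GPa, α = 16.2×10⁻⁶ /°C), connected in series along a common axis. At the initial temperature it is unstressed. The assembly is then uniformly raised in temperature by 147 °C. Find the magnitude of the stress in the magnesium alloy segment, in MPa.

σ ≈ 294 MPa (compressive)

With the walls removed the bar would change length by δ_free = Σ αᵢΔT Lᵢ = 11.1×10⁻⁶×147×775 + 25.3×10⁻⁶×147×240 + 16.2×10⁻⁶×147×725 = 3.884 mm.
Since the ends are fixed, an axial force P builds up, equal in every segment, with P · Σ Lᵢ/(AᵢEᵢ) = δ_free.
Σ Lᵢ/(AᵢEᵢ) = 775/(1900×201×10³) + 240/(1475×46×10³) + 725/(1800×119×10³) = 8.951×10⁻⁶ mm/N.
So P = 3.884 / 8.951×10⁻⁶ = 433.9 kN, compressive.
σ_{magnesium alloy} = P / A = 433900 / 1475 = 294.1 MPa.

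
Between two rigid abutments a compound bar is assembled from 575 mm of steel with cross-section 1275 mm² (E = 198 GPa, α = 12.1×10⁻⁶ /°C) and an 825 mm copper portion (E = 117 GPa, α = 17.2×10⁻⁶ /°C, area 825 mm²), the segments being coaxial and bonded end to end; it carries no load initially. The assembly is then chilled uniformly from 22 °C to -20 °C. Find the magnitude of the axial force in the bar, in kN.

P ≈ 82.1 kN (tensile)

If the supports were absent, the total length change would be Σ αᵢΔT Lᵢ = 12.1×10⁻⁶×42×575 + 17.2×10⁻⁶×42×825 = 0.8882 mm.
The walls prevent any net length change, so an axial force P (same in every segment) develops. Compatibility: P · Σ Lᵢ/(AᵢEᵢ) = δ_free.
The series flexibility is Σ Lᵢ/(AᵢEᵢ) = 575/(1275×198×10³) + 825/(825×117×10³) = 1.082×10⁻⁵ mm/N.
So P = 0.8882 / 1.082×10⁻⁵ = 82.05 kN, tensile.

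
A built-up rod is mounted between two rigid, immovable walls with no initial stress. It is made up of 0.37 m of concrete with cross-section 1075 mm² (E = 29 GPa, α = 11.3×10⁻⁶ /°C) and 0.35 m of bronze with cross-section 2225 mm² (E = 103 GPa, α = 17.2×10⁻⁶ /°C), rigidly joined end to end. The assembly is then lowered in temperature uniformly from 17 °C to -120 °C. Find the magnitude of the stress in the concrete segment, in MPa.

If the supports were absent, the total length change would be Σ αᵢΔT Lᵢ = 11.3×10⁻⁶×137×370 + 17.2×10⁻⁶×137×350 = 1.398 mm.
The rigid supports impose zero overall length change; the single axial force P common to all segments must satisfy P Σ Lᵢ/(AᵢEᵢ) = δ_free.
Σ Lᵢ/(AᵢEᵢ) = 370/(1075×29×10³) + 350/(2225×103×10³) = 1.34×10⁻⁵ mm/N.
P = 1.398 / 1.34×10⁻⁵ = 104300 N = 104.3 kN, tensile.
σ_{concrete} = P / A = 104300 / 1075 = 97.05 MPa.

σ ≈ 97 MPa (tensile)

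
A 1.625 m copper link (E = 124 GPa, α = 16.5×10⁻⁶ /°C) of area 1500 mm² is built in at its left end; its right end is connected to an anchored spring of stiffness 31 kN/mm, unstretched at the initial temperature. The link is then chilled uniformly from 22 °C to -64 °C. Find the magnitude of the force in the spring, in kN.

P ≈ 56.2 kN

Free thermal contraction: δ_free = αΔT L = 16.5×10⁻⁶ × 86 × 1625 = 2.306 mm.
With a force P in the spring, the elastic change of the link is PL/(AE) and that of the spring is P/k; compatibility requires their sum to equal δ_free.
P [ L/(AE) + 1/k ] = δ_free → P [ 1625/(1500×124×10³) + 1/(31×10³) ] = 2.306.
P = 2.306 / 4.099×10⁻⁵ = 56250 N.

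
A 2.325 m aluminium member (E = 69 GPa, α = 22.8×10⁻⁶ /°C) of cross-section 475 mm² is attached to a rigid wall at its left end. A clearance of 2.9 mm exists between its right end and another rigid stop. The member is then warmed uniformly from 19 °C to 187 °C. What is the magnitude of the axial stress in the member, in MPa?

σ ≈ 178 MPa (compressive)

If the wall were absent the member would grow by αΔT L = 22.8×10⁻⁶ × 168 × 2325 = 8.906 mm.
The gap closes (δ_free > 2.9 mm) and the wall then resists a further 8.906 − 2.9 = 6.006 mm of expansion.
Compatibility: PL/(AE) = 6.006 mm, so σ = P/A = E × (6.006/2325) = 178.2 MPa.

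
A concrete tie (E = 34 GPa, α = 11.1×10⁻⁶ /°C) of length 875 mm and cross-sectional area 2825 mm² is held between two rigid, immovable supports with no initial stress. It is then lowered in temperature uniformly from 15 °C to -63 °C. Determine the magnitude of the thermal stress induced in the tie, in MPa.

Because both ends are immovable the net strain is zero, and the suppressed thermal strain is αΔT = 11.1×10⁻⁶ × 78 = 865.8×10⁻⁶.
The stress required to suppress this strain is σ = Eε = 34×10³ × 865.8×10⁻⁶ = 29.44 MPa, tensile since the tie is trying to contract.

σ ≈ 29.4 MPa (tensile)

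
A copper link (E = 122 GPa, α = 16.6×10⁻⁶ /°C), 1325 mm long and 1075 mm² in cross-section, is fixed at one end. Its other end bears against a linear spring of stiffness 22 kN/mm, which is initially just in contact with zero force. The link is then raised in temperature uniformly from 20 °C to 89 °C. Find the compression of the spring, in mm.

δ ≈ 1.24 mm

The unrestrained thermal change is αΔT L = 16.6×10⁻⁶ × 69 × 1325 = 1.518 mm.
With a force P in the spring, the elastic change of the link is PL/(AE) and that of the spring is P/k; compatibility requires their sum to equal δ_free.
So P = δ_free / [L/(AE) + 1/k] = 1.518 / [ 1325/(1075×122×10³) + 1/(22×10³) ].
P = 1.518 / 5.556×10⁻⁵ = 27320 N.
Spring compression = P/k = 27320/(22×10³) = 1.242 mm.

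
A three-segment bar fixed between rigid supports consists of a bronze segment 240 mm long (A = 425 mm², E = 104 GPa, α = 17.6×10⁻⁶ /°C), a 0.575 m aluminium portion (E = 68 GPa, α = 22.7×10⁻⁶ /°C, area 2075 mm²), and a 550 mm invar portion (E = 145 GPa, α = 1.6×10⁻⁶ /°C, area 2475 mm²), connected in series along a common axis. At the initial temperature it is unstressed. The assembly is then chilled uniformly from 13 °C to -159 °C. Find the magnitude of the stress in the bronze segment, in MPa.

If the supports were absent, the total length change would be Σ αᵢΔT Lᵢ = 17.6×10⁻⁶×172×240 + 22.7×10⁻⁶×172×575 + 1.6×10⁻⁶×172×550 = 3.123 mm.
Since the ends are fixed, an axial force P builds up, equal in every segment, with P · Σ Lᵢ/(AᵢEᵢ) = δ_free.
The series flexibility is Σ Lᵢ/(AᵢEᵢ) = 240/(425×104×10³) + 575/(2075×68×10³) + 550/(2475×145×10³) = 1.104×10⁻⁵ mm/N.
P = 3.123 / 1.104×10⁻⁵ = 282900 N = 282.9 kN, tensile.
σ_{bronze} = P / A = 282900 / 425 = 665.7 MPa.

σ ≈ 666 MPa (tensile)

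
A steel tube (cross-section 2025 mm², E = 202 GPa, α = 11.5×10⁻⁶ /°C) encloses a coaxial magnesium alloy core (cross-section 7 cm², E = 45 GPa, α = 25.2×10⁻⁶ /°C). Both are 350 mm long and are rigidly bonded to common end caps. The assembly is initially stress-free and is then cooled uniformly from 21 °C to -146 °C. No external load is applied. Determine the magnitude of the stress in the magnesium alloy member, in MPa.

The magnesium alloy has the larger α, so on cooling it would change length more than the steel if both were free. The rigid plates force a common final length, so the magnesium alloy is put into tension and the steel into compression, with equal and opposite forces P (no external load).
Equating the net (thermal + elastic) strains gives |α₁ − α₂|·ΔT = P·[1/(A₁E₁) + 1/(A₂E₂)].
|α₁ − α₂|·ΔT = 13.7×10⁻⁶ × 167 = 0.002288.
1/(A₁E₁) + 1/(A₂E₂) = 1/(2025×202×10³) + 1/(700×45×10³) = 3.419×10⁻⁸ N⁻¹.
So P = 0.002288 / 3.419×10⁻⁸ = 66.92 kN.
σ_{magnesium alloy} = P/A₂ = 66920/700 = 95.59 MPa, tensile.

σ ≈ 95.6 MPa (tensile)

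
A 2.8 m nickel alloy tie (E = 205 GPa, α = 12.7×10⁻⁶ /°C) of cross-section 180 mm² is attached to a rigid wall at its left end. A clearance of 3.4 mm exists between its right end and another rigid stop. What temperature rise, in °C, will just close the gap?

ΔT ≈ 95.6 °C

Contact occurs when the free expansion equals the gap: αΔT L = 3.4 mm.
So ΔT = g/(αL) = 3.4/(12.7×10⁻⁶ × 2800) = 95.61 °C.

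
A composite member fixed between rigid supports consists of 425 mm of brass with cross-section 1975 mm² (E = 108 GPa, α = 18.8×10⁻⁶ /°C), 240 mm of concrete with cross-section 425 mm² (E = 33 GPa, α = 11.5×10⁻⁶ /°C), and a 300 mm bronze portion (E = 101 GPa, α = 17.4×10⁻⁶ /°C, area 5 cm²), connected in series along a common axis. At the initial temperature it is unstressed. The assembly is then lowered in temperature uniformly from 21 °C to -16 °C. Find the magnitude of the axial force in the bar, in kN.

Free thermal contraction of the whole bar: Σ αᵢΔT Lᵢ = 18.8×10⁻⁶×37×425 + 11.5×10⁻⁶×37×240 + 17.4×10⁻⁶×37×300 = 0.5909 mm.
Since the ends are fixed, an axial force P builds up, equal in every segment, with P · Σ Lᵢ/(AᵢEᵢ) = δ_free.
The series flexibility is Σ Lᵢ/(AᵢEᵢ) = 425/(1975×108×10³) + 240/(425×33×10³) + 300/(500×101×10³) = 2.505×10⁻⁵ mm/N.
Hence P = δ_free / Σ(L/AE) = 0.5909/2.505×10⁻⁵ = 23.59 kN (tensile).

P ≈ 23.6 kN (tensile)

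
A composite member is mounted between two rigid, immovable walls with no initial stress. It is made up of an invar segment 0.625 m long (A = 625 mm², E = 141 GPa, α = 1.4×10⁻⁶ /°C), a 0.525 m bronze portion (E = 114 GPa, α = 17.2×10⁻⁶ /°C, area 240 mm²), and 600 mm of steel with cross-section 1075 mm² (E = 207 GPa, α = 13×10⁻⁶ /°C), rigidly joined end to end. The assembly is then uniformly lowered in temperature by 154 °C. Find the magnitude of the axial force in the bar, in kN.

With the walls removed the bar would change length by δ_free = Σ αᵢΔT Lᵢ = 1.4×10⁻⁶×154×625 + 17.2×10⁻⁶×154×525 + 13×10⁻⁶×154×600 = 2.727 mm.
The rigid supports impose zero overall length change; the single axial force P common to all segments must satisfy P Σ Lᵢ/(AᵢEᵢ) = δ_free.
The series flexibility is Σ Lᵢ/(AᵢEᵢ) = 625/(625×141×10³) + 525/(240×114×10³) + 600/(1075×207×10³) = 2.898×10⁻⁵ mm/N.
Hence P = δ_free / Σ(L/AE) = 2.727/2.898×10⁻⁵ = 94.09 kN (tensile).

P ≈ 94.1 kN (tensile)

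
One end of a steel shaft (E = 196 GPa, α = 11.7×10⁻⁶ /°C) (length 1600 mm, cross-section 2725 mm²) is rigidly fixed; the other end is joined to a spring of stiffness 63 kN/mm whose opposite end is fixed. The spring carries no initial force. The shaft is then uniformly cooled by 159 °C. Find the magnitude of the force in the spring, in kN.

The unrestrained thermal change is αΔT L = 11.7×10⁻⁶ × 159 × 1600 = 2.976 mm.
Let P be the tensile force in the spring. The shaft extends elastically by PL/(AE) and the spring stretches by P/k; together these equal δ_free.
P [ L/(AE) + 1/k ] = δ_free → P [ 1600/(2725×196×10³) + 1/(63×10³) ] = 2.976.
P = 2.976 / 1.887×10⁻⁵ = 157700 N.

P ≈ 158 kN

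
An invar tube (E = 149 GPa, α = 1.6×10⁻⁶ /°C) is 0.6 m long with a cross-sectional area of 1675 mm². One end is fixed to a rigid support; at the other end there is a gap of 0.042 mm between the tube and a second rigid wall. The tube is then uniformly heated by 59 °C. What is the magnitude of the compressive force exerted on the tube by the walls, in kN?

If the wall were absent the tube would grow by αΔT L = 1.6×10⁻⁶ × 59 × 600 = 0.05664 mm.
The gap closes (δ_free > 0.042 mm) and the wall then resists a further 0.05664 − 0.042 = 0.01464 mm of expansion.
Compatibility: PL/(AE) = 0.01464 mm, so σ = P/A = E × (0.01464/600) = 3.636 MPa.
P = σA = 3.636 × 1675 = 6.09 kN.

P ≈ 6.09 kN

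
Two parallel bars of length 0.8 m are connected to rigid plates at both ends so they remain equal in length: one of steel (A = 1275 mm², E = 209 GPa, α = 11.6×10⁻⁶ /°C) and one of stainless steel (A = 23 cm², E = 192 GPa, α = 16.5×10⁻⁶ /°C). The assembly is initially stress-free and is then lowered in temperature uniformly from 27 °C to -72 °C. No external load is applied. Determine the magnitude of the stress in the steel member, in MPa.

σ ≈ 63.2 MPa (compressive)

The stainless steel has the larger α, so on cooling it would change length more than the steel if both were free. The rigid plates force a common final length, so the stainless steel is put into tension and the steel into compression, with equal and opposite forces P (no external load).
Compatibility of the two members (thermal + elastic change equal): (α₁ − α₂)ΔT = P·[1/(A₁E₁) + 1/(A₂E₂)].
|α₁ − α₂|·ΔT = 4.9×10⁻⁶ × 99 = 0.0004851.
1/(A₁E₁) + 1/(A₂E₂) = 1/(1275×209×10³) + 1/(2300×192×10³) = 6.017×10⁻⁹ N⁻¹.
P = 0.0004851 / 6.017×10⁻⁹ = 80620 N = 80.62 kN.
σ_{steel} = P/A₁ = 80620/1275 = 63.23 MPa, compressive.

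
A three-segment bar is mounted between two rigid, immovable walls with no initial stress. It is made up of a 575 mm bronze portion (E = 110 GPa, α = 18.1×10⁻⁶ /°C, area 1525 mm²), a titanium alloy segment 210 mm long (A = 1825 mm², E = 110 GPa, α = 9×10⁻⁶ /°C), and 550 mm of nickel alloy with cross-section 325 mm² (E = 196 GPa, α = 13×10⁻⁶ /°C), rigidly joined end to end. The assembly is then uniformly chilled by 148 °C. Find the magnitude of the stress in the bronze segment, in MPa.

Free thermal contraction of the whole bar: Σ αᵢΔT Lᵢ = 18.1×10⁻⁶×148×575 + 9×10⁻⁶×148×210 + 13×10⁻⁶×148×550 = 2.878 mm.
Since the ends are fixed, an axial force P builds up, equal in every segment, with P · Σ Lᵢ/(AᵢEᵢ) = δ_free.
Σ Lᵢ/(AᵢEᵢ) = 575/(1525×110×10³) + 210/(1825×110×10³) + 550/(325×196×10³) = 1.311×10⁻⁵ mm/N.
Hence P = δ_free / Σ(L/AE) = 2.878/1.311×10⁻⁵ = 219.6 kN (tensile).
σ_{bronze} = P / A = 219600 / 1525 = 144 MPa.

σ ≈ 144 MPa (tensile)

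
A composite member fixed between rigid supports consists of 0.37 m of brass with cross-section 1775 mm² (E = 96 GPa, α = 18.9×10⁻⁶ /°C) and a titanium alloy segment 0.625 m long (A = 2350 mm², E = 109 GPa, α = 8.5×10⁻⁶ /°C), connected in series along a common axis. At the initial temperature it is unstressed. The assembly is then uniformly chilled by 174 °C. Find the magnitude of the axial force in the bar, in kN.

Free thermal contraction of the whole bar: Σ αᵢΔT Lᵢ = 18.9×10⁻⁶×174×370 + 8.5×10⁻⁶×174×625 = 2.141 mm.
The walls prevent any net length change, so an axial force P (same in every segment) develops. Compatibility: P · Σ Lᵢ/(AᵢEᵢ) = δ_free.
Σ Lᵢ/(AᵢEᵢ) = 370/(1775×96×10³) + 625/(2350×109×10³) = 4.611×10⁻⁶ mm/N.
Hence P = δ_free / Σ(L/AE) = 2.141/4.611×10⁻⁶ = 464.3 kN (tensile).

P ≈ 464 kN (tensile)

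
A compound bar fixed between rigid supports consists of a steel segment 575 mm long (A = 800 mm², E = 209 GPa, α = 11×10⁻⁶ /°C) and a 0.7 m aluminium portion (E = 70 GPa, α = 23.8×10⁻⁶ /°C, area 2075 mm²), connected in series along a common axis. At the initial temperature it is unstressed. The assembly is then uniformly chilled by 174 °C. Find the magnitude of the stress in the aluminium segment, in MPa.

σ ≈ 233 MPa (tensile)

If the supports were absent, the total length change would be Σ αᵢΔT Lᵢ = 11×10⁻⁶×174×575 + 23.8×10⁻⁶×174×700 = 3.999 mm.
Since the ends are fixed, an axial force P builds up, equal in every segment, with P · Σ Lᵢ/(AᵢEᵢ) = δ_free.
The series flexibility is Σ Lᵢ/(AᵢEᵢ) = 575/(800×209×10³) + 700/(2075×70×10³) = 8.258×10⁻⁶ mm/N.
So P = 3.999 / 8.258×10⁻⁶ = 484.3 kN, tensile.
σ_{aluminium} = P / A = 484300 / 2075 = 233.4 MPa.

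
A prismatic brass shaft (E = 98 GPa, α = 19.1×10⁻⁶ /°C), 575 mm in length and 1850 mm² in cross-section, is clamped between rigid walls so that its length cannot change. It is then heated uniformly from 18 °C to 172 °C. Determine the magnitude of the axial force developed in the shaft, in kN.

P ≈ 533 kN (compressive)

Full restraint means ε = 0, so the stress is σ = EαΔT = 98×10³ × 19.1×10⁻⁶ × 154 = 288.3 MPa.
P = AEαΔT = 1850 × 98×10³ × 19.1×10⁻⁶ × 154 = 533.3 kN (compressive).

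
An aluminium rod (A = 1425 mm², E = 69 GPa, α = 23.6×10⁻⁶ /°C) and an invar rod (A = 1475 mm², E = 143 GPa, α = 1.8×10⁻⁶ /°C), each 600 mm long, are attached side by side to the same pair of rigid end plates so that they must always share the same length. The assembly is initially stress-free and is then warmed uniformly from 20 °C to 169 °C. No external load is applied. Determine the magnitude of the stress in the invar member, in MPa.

σ ≈ 148 MPa (tensile)

Both members must finish at the same length. With the larger α, the aluminium tends to over-expand; the plates restrain it, putting the aluminium in compression and the invar in tension. With no external load the two internal forces are equal and opposite, magnitude P.
Equating the net (thermal + elastic) strains gives |α₁ − α₂|·ΔT = P·[1/(A₁E₁) + 1/(A₂E₂)].
|α₁ − α₂|·ΔT = 21.8×10⁻⁶ × 149 = 0.003248.
1/(A₁E₁) + 1/(A₂E₂) = 1/(1425×69×10³) + 1/(1475×143×10³) = 1.491×10⁻⁸ N⁻¹.
P = 0.003248 / 1.491×10⁻⁸ = 217800 N = 217.8 kN.
σ_{invar} = P/A₂ = 217800/1475 = 147.7 MPa, tensile.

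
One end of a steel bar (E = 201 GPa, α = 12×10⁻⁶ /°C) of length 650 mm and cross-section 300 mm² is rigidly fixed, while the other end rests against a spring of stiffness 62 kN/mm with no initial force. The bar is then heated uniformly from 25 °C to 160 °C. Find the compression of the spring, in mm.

δ ≈ 0.631 mm

Free thermal expansion: δ_free = αΔT L = 12×10⁻⁶ × 135 × 650 = 1.053 mm.
Let P be the compressive force at the spring. The bar shortens elastically by PL/(AE) and the spring compresses by P/k; together these equal δ_free.
P [ L/(AE) + 1/k ] = δ_free → P [ 650/(300×201×10³) + 1/(62×10³) ] = 1.053.
P = 1.053 / 2.691×10⁻⁵ = 39130 N.
Spring compression = P/k = 39130/(62×10³) = 0.6312 mm.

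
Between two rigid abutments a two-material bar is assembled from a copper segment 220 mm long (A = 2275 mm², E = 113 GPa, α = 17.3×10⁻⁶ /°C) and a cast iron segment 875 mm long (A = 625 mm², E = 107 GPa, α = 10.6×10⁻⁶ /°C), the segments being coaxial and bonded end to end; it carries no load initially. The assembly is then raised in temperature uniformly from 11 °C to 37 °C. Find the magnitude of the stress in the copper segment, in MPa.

With the walls removed the bar would change length by δ_free = Σ αᵢΔT Lᵢ = 17.3×10⁻⁶×26×220 + 10.6×10⁻⁶×26×875 = 0.3401 mm.
The rigid supports impose zero overall length change; the single axial force P common to all segments must satisfy P Σ Lᵢ/(AᵢEᵢ) = δ_free.
The series flexibility is Σ Lᵢ/(AᵢEᵢ) = 220/(2275×113×10³) + 875/(625×107×10³) = 1.394×10⁻⁵ mm/N.
So P = 0.3401 / 1.394×10⁻⁵ = 24.4 kN, compressive.
σ_{copper} = P / A = 24400 / 2275 = 10.72 MPa.

σ ≈ 10.7 MPa (compressive)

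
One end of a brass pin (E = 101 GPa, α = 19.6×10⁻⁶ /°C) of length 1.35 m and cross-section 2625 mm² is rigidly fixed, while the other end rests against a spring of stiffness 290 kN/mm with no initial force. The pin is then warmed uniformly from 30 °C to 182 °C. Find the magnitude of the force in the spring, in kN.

P ≈ 471 kN

The unrestrained thermal change is αΔT L = 19.6×10⁻⁶ × 152 × 1350 = 4.022 mm.
With a force P in the spring, the elastic change of the pin is PL/(AE) and that of the spring is P/k; compatibility requires their sum to equal δ_free.
P [ L/(AE) + 1/k ] = δ_free → P [ 1350/(2625×101×10³) + 1/(290×10³) ] = 4.022.
P = 4.022 / 8.54×10⁻⁶ = 470900 N.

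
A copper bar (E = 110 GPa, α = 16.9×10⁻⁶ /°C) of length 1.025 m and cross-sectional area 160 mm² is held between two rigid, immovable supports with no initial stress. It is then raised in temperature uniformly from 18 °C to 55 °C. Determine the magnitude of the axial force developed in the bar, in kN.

The ends cannot move, so σ = EαΔT = 110×10³ × 16.9×10⁻⁶ × 37 = 68.78 MPa.
Axial force P = σA = 68.78 × 160 = 11010 N = 11.01 kN, compressive.

P ≈ 11 kN (compressive)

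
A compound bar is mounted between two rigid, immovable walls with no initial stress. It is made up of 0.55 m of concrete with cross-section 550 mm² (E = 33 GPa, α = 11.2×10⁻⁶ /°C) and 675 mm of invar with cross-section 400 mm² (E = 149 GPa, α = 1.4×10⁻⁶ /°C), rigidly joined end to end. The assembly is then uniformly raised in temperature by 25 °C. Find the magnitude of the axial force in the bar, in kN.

P ≈ 4.27 kN (compressive)

Free thermal expansion of the whole bar: Σ αᵢΔT Lᵢ = 11.2×10⁻⁶×25×550 + 1.4×10⁻⁶×25×675 = 0.1776 mm.
The rigid supports impose zero overall length change; the single axial force P common to all segments must satisfy P Σ Lᵢ/(AᵢEᵢ) = δ_free.
Σ Lᵢ/(AᵢEᵢ) = 550/(550×33×10³) + 675/(400×149×10³) = 4.163×10⁻⁵ mm/N.
P = 0.1776 / 4.163×10⁻⁵ = 4267 N = 4.267 kN, compressive.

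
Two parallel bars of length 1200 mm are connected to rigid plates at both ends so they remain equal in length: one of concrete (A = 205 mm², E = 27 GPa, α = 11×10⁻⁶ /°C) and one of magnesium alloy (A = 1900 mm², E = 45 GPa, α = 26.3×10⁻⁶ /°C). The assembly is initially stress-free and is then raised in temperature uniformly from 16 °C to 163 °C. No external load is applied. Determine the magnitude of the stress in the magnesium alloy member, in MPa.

The magnesium alloy has the larger α, so on heating it would change length more than the concrete if both were free. The rigid plates force a common final length, so the magnesium alloy is put into compression and the concrete into tension, with equal and opposite forces P (no external load).
Equating the net (thermal + elastic) strains gives |α₁ − α₂|·ΔT = P·[1/(A₁E₁) + 1/(A₂E₂)].
|α₁ − α₂|·ΔT = 15.3×10⁻⁶ × 147 = 0.002249.
1/(A₁E₁) + 1/(A₂E₂) = 1/(205×27×10³) + 1/(1900×45×10³) = 1.924×10⁻⁷ N⁻¹.
P = 0.002249 / 1.924×10⁻⁷ = 11690 N = 11.69 kN.
σ_{magnesium alloy} = P/A₂ = 11690/1900 = 6.154 MPa, compressive.

σ ≈ 6.15 MPa (compressive)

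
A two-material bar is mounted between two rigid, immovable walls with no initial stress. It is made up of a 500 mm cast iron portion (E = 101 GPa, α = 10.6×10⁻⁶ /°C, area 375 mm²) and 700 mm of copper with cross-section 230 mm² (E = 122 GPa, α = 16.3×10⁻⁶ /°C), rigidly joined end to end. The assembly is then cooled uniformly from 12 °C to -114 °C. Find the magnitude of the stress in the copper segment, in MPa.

If the supports were absent, the total length change would be Σ αᵢΔT Lᵢ = 10.6×10⁻⁶×126×500 + 16.3×10⁻⁶×126×700 = 2.105 mm.
The walls prevent any net length change, so an axial force P (same in every segment) develops. Compatibility: P · Σ Lᵢ/(AᵢEᵢ) = δ_free.
Σ Lᵢ/(AᵢEᵢ) = 500/(375×101×10³) + 700/(230×122×10³) = 3.815×10⁻⁵ mm/N.
So P = 2.105 / 3.815×10⁻⁵ = 55.19 kN, tensile.
σ_{copper} = P / A = 55190 / 230 = 240 MPa.

σ ≈ 240 MPa (tensile)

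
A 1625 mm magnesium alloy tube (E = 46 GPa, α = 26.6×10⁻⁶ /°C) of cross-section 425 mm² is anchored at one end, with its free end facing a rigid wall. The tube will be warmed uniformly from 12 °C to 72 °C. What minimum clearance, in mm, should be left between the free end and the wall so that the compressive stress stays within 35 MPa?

g ≈ 1.36 mm

Free expansion if unrestrained: δ_free = αΔT L = 26.6×10⁻⁶ × 60 × 1625 = 2.594 mm.
At the allowable stress the elastic shortening the wall may impose is σL/E = 35 × 1625 / (46×10³) = 1.236 mm.
So the gap has to take up the difference, g_min = δ_free − σL/E = 2.594 − 1.236 = 1.357 mm.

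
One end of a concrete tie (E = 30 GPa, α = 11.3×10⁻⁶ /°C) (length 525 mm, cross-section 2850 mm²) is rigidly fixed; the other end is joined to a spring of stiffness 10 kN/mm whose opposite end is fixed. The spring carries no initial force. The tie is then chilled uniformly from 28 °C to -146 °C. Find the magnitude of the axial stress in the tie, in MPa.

σ ≈ 3.41 MPa (tensile)

The unrestrained thermal change is αΔT L = 11.3×10⁻⁶ × 174 × 525 = 1.032 mm.
Let P be the tensile force in the spring. The tie extends elastically by PL/(AE) and the spring stretches by P/k; together these equal δ_free.
P [ L/(AE) + 1/k ] = δ_free → P [ 525/(2850×30×10³) + 1/(10×10³) ] = 1.032.
P = 1.032 / 0.0001061 = 9725 N.
σ = P/A = 9725/2850 = 3.412 MPa.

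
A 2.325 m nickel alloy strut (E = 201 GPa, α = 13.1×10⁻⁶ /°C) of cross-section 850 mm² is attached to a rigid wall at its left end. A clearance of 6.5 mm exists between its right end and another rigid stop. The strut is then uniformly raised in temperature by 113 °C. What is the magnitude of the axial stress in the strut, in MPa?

If the wall were absent the strut would grow by αΔT L = 13.1×10⁻⁶ × 113 × 2325 = 3.442 mm.
Since δ_free = 3.44 mm is less than the 6.5 mm gap, the strut never touches the wall. No axial force develops.

σ ≈ 0 MPa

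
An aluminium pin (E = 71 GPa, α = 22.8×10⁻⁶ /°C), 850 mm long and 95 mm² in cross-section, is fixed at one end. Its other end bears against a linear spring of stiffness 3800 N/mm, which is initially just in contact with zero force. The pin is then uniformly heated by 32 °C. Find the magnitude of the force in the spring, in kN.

P ≈ 1.59 kN

If the spring were absent the pin would lengthen by αΔT L = 22.8×10⁻⁶ × 32 × 850 = 0.6202 mm.
Let P be the compressive force at the spring. The pin shortens elastically by PL/(AE) and the spring compresses by P/k; together these equal δ_free.
P [ L/(AE) + 1/k ] = δ_free → P [ 850/(95×71×10³) + 1/(3800) ] = 0.6202.
P = 0.6202 / 0.0003892 = 1594 N.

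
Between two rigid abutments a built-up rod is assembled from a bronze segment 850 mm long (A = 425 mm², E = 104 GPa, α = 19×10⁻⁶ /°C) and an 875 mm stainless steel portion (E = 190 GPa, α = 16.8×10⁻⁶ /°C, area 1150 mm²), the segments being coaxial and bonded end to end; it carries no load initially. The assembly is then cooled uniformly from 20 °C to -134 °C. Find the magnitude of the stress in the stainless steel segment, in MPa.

Free thermal contraction of the whole bar: Σ αᵢΔT Lᵢ = 19×10⁻⁶×154×850 + 16.8×10⁻⁶×154×875 = 4.751 mm.
The rigid supports impose zero overall length change; the single axial force P common to all segments must satisfy P Σ Lᵢ/(AᵢEᵢ) = δ_free.
Σ Lᵢ/(AᵢEᵢ) = 850/(425×104×10³) + 875/(1150×190×10³) = 2.324×10⁻⁵ mm/N.
Hence P = δ_free / Σ(L/AE) = 4.751/2.324×10⁻⁵ = 204.5 kN (tensile).
σ_{stainless steel} = P / A = 204500 / 1150 = 177.8 MPa.

σ ≈ 178 MPa (tensile)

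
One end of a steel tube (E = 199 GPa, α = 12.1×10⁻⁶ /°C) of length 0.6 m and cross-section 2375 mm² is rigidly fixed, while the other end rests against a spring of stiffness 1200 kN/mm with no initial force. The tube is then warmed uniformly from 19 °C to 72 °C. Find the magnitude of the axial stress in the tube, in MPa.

σ ≈ 77 MPa (compressive)

If the spring were absent the tube would lengthen by αΔT L = 12.1×10⁻⁶ × 53 × 600 = 0.3848 mm.
With a force P in the spring, the elastic change of the tube is PL/(AE) and that of the spring is P/k; compatibility requires their sum to equal δ_free.
So P = δ_free / [L/(AE) + 1/k] = 0.3848 / [ 600/(2375×199×10³) + 1/(1200×10³) ].
P = 0.3848 / 2.103×10⁻⁶ = 183000 N.
σ = P/A = 183000/2375 = 77.04 MPa.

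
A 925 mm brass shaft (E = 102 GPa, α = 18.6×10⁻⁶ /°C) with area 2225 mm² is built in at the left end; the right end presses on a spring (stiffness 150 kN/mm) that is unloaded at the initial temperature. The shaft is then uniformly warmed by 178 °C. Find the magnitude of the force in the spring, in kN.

P ≈ 285 kN

The unrestrained thermal change is αΔT L = 18.6×10⁻⁶ × 178 × 925 = 3.062 mm.
Let P be the compressive force at the spring. The shaft shortens elastically by PL/(AE) and the spring compresses by P/k; together these equal δ_free.
So P = δ_free / [L/(AE) + 1/k] = 3.062 / [ 925/(2225×102×10³) + 1/(150×10³) ].
P = 3.062 / 1.074×10⁻⁵ = 285100 N.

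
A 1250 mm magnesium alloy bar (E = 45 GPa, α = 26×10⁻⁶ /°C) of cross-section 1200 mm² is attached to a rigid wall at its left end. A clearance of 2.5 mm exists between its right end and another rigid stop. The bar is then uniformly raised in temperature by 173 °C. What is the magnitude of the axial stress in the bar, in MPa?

σ ≈ 112 MPa (compressive)

Unrestrained expansion: δ_free = αΔT L = 26×10⁻⁶ × 173 × 1250 = 5.622 mm.
After closing the 2.5 mm clearance, 5.622 − 2.5 = 3.122 mm of expansion remains to be suppressed by the wall.
Compatibility: PL/(AE) = 3.122 mm, so σ = P/A = E × (3.122/1250) = 112.4 MPa.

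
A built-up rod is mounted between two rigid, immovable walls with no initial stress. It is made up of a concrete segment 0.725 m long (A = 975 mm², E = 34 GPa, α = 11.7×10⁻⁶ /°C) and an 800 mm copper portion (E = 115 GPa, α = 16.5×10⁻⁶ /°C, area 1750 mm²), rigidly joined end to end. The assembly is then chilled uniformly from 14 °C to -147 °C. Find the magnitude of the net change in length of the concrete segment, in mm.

|ΔL| ≈ 1.59 mm

If the supports were absent, the total length change would be Σ αᵢΔT Lᵢ = 11.7×10⁻⁶×161×725 + 16.5×10⁻⁶×161×800 = 3.491 mm.
Since the ends are fixed, an axial force P builds up, equal in every segment, with P · Σ Lᵢ/(AᵢEᵢ) = δ_free.
Σ Lᵢ/(AᵢEᵢ) = 725/(975×34×10³) + 800/(1750×115×10³) = 2.585×10⁻⁵ mm/N.
So P = 3.491 / 2.585×10⁻⁵ = 135.1 kN, tensile.
For the concrete segment, free thermal change = 11.7×10⁻⁶×161×725 = 1.366 mm and elastic change from P = 135100×725/(975×34×10³) = 2.954 mm; these oppose, so the net change is 1.59 mm (segment lengthens).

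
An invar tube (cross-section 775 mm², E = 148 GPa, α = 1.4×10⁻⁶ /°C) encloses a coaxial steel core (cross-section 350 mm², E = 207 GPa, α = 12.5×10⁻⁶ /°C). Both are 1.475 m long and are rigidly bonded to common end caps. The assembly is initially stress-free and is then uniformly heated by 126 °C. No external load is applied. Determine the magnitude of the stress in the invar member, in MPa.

The steel has the larger α, so on heating it would change length more than the invar if both were free. The rigid plates force a common final length, so the steel is put into compression and the invar into tension, with equal and opposite forces P (no external load).
Compatibility of the two members (thermal + elastic change equal): (α₁ − α₂)ΔT = P·[1/(A₁E₁) + 1/(A₂E₂)].
|α₁ − α₂|·ΔT = 11.1×10⁻⁶ × 126 = 0.001399.
1/(A₁E₁) + 1/(A₂E₂) = 1/(775×148×10³) + 1/(350×207×10³) = 2.252×10⁻⁸ N⁻¹.
P = 0.001399 / 2.252×10⁻⁸ = 62100 N = 62.1 kN.
σ_{invar} = P/A₁ = 62100/775 = 80.13 MPa, tensile.

σ ≈ 80.1 MPa (tensile)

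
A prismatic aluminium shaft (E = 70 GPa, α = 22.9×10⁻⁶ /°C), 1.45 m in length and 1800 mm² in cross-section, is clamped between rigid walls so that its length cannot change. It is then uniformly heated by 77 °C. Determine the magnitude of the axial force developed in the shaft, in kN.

P ≈ 222 kN (compressive)

The ends cannot move, so σ = EαΔT = 70×10³ × 22.9×10⁻⁶ × 77 = 123.4 MPa.
Then P = σA = 123.4 × 1800 mm² = 222.2 kN, compressive.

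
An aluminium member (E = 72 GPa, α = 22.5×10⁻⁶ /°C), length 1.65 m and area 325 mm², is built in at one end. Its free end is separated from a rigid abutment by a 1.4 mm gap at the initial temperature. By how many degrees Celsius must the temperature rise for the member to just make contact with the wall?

ΔT ≈ 37.7 °C

Contact occurs when the free expansion equals the gap: αΔT L = 1.4 mm.
So ΔT = g/(αL) = 1.4/(22.5×10⁻⁶ × 1650) = 37.71 °C.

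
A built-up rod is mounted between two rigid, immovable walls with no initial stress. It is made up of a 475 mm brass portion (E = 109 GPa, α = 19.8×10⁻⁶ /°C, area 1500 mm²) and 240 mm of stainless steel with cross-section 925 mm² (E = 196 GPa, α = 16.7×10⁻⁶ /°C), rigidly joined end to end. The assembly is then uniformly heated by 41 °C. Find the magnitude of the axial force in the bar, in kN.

If the supports were absent, the total length change would be Σ αᵢΔT Lᵢ = 19.8×10⁻⁶×41×475 + 16.7×10⁻⁶×41×240 = 0.5499 mm.
Since the ends are fixed, an axial force P builds up, equal in every segment, with P · Σ Lᵢ/(AᵢEᵢ) = δ_free.
The series flexibility is Σ Lᵢ/(AᵢEᵢ) = 475/(1500×109×10³) + 240/(925×196×10³) = 4.229×10⁻⁶ mm/N.
P = 0.5499 / 4.229×10⁻⁶ = 130000 N = 130 kN, compressive.

P ≈ 130 kN (compressive)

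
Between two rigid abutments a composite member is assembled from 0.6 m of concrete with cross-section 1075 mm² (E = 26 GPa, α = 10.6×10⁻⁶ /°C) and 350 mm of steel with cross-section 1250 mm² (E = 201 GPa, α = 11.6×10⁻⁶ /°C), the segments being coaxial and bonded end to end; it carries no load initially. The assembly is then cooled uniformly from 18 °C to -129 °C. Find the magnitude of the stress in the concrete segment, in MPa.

σ ≈ 62.3 MPa (tensile)

Free thermal contraction of the whole bar: Σ αᵢΔT Lᵢ = 10.6×10⁻⁶×147×600 + 11.6×10⁻⁶×147×350 = 1.532 mm.
Since the ends are fixed, an axial force P builds up, equal in every segment, with P · Σ Lᵢ/(AᵢEᵢ) = δ_free.
The series flexibility is Σ Lᵢ/(AᵢEᵢ) = 600/(1075×26×10³) + 350/(1250×201×10³) = 2.286×10⁻⁵ mm/N.
Hence P = δ_free / Σ(L/AE) = 1.532/2.286×10⁻⁵ = 67.01 kN (tensile).
σ_{concrete} = P / A = 67010 / 1075 = 62.33 MPa.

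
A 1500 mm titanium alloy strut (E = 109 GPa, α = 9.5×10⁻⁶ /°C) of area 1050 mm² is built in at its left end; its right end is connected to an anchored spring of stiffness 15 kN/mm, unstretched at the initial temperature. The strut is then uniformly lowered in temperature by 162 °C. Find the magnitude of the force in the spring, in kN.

P ≈ 28.9 kN

If the spring were absent the strut would shorten by αΔT L = 9.5×10⁻⁶ × 162 × 1500 = 2.308 mm.
With a force P in the spring, the elastic change of the strut is PL/(AE) and that of the spring is P/k; compatibility requires their sum to equal δ_free.
P [ L/(AE) + 1/k ] = δ_free → P [ 1500/(1050×109×10³) + 1/(15×10³) ] = 2.308.
P = 2.308 / 7.977×10⁻⁵ = 28940 N.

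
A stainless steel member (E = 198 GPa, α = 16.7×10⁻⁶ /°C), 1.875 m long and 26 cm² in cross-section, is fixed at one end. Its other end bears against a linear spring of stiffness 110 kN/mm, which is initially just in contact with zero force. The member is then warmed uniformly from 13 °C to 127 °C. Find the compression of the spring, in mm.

δ ≈ 2.55 mm

The unrestrained thermal change is αΔT L = 16.7×10⁻⁶ × 114 × 1875 = 3.57 mm.
Let P be the compressive force at the spring. The member shortens elastically by PL/(AE) and the spring compresses by P/k; together these equal δ_free.
P [ L/(AE) + 1/k ] = δ_free → P [ 1875/(2600×198×10³) + 1/(110×10³) ] = 3.57.
P = 3.57 / 1.273×10⁻⁵ = 280300 N.
Spring compression = P/k = 280300/(110×10³) = 2.549 mm.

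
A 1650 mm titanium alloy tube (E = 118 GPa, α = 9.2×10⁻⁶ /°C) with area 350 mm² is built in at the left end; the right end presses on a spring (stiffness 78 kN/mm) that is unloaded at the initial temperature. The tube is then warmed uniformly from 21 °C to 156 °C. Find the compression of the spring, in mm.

δ ≈ 0.498 mm

If the spring were absent the tube would lengthen by αΔT L = 9.2×10⁻⁶ × 135 × 1650 = 2.049 mm.
With a force P in the spring, the elastic change of the tube is PL/(AE) and that of the spring is P/k; compatibility requires their sum to equal δ_free.
So P = δ_free / [L/(AE) + 1/k] = 2.049 / [ 1650/(350×118×10³) + 1/(78×10³) ].
P = 2.049 / 5.277×10⁻⁵ = 38830 N.
Spring compression = P/k = 38830/(78×10³) = 0.4979 mm.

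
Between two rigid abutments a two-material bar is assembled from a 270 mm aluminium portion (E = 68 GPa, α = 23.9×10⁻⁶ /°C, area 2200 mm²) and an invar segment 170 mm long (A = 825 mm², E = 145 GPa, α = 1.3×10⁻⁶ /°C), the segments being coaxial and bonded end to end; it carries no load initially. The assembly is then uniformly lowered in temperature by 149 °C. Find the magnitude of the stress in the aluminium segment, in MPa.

σ ≈ 140 MPa (tensile)

With the walls removed the bar would change length by δ_free = Σ αᵢΔT Lᵢ = 23.9×10⁻⁶×149×270 + 1.3×10⁻⁶×149×170 = 0.9944 mm.
The rigid supports impose zero overall length change; the single axial force P common to all segments must satisfy P Σ Lᵢ/(AᵢEᵢ) = δ_free.
Σ Lᵢ/(AᵢEᵢ) = 270/(2200×68×10³) + 170/(825×145×10³) = 3.226×10⁻⁶ mm/N.
So P = 0.9944 / 3.226×10⁻⁶ = 308.3 kN, tensile.
σ_{aluminium} = P / A = 308300 / 2200 = 140.1 MPa.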